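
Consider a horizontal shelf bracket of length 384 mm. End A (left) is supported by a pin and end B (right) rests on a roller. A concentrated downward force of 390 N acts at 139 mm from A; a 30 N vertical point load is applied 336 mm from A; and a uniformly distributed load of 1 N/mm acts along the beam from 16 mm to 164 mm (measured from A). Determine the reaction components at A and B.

A_x = 0, A_y = 365.9 N, B_y = 202.1 N

Resultant of the distributed load: 1 × 148 = 148 N at 90 mm from A.
Taking moments about A: B_y·384 − 390·139 − 30·336 − (1·148)·90 = 0 → B_y = 77610/384 = 202.109 ≈ 202.1 N.
ΣF_y = 0: A_y + 202.109 − 390 − 30 − 1·148 = 0 → A_y = 365.9 N.
ΣF_x = 0: no horizontal applied forces, so A_x = 0.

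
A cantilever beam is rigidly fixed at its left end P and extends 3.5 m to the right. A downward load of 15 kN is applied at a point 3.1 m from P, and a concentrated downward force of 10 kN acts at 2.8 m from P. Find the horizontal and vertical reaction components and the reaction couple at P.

ΣF_x = 0: P_x = 0.
ΣF_y = 0: P_y − 15 − 10 = 0 → P_y = 25.00 kN.
ΣM about P: M_P − 15·3.1 − 10·2.8 = 0 → M_P = 74.50 kN·m.

P_x = 0, P_y = 25.00 kN, M_P = 74.50 kN·m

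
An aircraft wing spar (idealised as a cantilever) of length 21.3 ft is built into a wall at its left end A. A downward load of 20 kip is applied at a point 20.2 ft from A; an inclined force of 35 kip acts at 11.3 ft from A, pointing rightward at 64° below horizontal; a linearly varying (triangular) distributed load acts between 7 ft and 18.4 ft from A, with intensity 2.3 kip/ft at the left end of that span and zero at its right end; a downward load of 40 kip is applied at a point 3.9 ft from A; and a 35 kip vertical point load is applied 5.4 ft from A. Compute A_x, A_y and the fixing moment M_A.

Resultant of the triangular load: ½ × 2.3 × 11.4 = 13.11 kip, acting at 10.8 ft from A (one-third of the span from the peak).
ΣF_x = 0: A_x + 35·cos64° = 0 → A_x = -15.34 kip.
ΣF_y = 0: A_y − 20 − 35·sin64° − ½·2.3·11.4 − 40 − 35 = 0 → A_y = 139.6 kip.
ΣM about A: M_A − 20·20.2 − 35·sin64°·11.3 − (½·2.3·11.4)·10.8 − 40·3.9 − 35·5.4 = 0 → M_A = 1246 kip·ft.

A_x = -15.34 kip, A_y = 139.6 kip, M_A = 1246 kip·ft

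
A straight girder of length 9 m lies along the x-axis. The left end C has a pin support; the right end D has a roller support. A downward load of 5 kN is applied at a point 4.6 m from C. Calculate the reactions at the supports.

ΣM about C: D_y·9 − 5·4.6 = 0 → D_y = 23/9 = 2.55556 ≈ 2.556 kN.
ΣF_y = 0: C_y + 2.55556 − 5 = 0 → C_y = 2.444 kN.
ΣF_x = 0: no horizontal applied forces, so C_x = 0.

C_x = 0, C_y = 2.444 kN, D_y = 2.556 kN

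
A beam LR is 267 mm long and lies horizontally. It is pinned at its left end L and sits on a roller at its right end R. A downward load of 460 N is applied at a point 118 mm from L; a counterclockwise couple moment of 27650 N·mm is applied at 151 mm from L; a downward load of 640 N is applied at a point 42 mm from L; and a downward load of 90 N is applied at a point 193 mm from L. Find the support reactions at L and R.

Taking moments about L: R_y·267 − 460·118 + 27650 − 640·42 − 90·193 = 0 → R_y = 70880/267 = 265.468 ≈ 265.5 N.
ΣF_y = 0: L_y + 265.468 − 460 − 640 − 90 = 0 → L_y = 924.5 N.
ΣF_x = 0: no horizontal applied forces, so L_x = 0.

L_x = 0, L_y = 924.5 N, R_y = 265.5 N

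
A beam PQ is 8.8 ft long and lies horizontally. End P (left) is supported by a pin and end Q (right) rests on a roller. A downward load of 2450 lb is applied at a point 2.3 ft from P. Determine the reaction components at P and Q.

Taking moments about P: Q_y·8.8 − 2450·2.3 = 0 → Q_y = 5635/8.8 = 640.341 ≈ 640.3 lb.
ΣF_y = 0: P_y + 640.341 − 2450 = 0 → P_y = 1810 lb.
ΣF_x = 0: no horizontal applied forces, so P_x = 0.

P_x = 0, P_y = 1810 lb, Q_y = 640.3 lb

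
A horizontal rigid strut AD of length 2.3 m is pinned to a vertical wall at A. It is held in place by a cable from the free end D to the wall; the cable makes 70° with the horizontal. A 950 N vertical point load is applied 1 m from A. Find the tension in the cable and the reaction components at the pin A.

ΣM about A: T·sin70°·2.3 − 950·1 = 0 → T = 950/(2.3·0.939693) = 439.552 ≈ 439.6 N.
ΣF_x = 0: A_x − T·cos70° = 0 → A_x = 439.552 × 0.34202 = 150.3 N.
ΣF_y = 0: A_y + T·sin70° − 950 = 0 → A_y = 950 − 439.552 × 0.939693 = 537.0 N.

T = 439.6 N, A_x = 150.3 N, A_y = 537.0 N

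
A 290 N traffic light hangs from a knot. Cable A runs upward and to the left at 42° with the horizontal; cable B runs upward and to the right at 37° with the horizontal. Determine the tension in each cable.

T_A = 235.9 N, T_B = 219.5 N

ΣF_x = 0: −T_A·cos42° + T_B·cos37° = 0 → T_B = 0.930518·T_A.
ΣF_y = 0: T_A·sin42° + T_B·sin37° = 290.
Substitute: T_A·(0.669131 + 0.930518·0.601815) = 290 → T_A = 235.939 ≈ 235.9 N.
Then T_B = 0.930518 × 235.939 = 219.5 N.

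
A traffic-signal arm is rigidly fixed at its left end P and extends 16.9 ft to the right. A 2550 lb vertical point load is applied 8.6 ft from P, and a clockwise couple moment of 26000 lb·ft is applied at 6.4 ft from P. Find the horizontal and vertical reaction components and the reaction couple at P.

P_x = 0, P_y = 2550 lb, M_P = 47930 lb·ft

ΣF_x = 0: P_x = 0.
ΣF_y = 0: P_y − 2550 = 0 → P_y = 2550 lb.
ΣM about P: M_P − 2550·8.6 − 26000 = 0 → M_P = 47930 lb·ft.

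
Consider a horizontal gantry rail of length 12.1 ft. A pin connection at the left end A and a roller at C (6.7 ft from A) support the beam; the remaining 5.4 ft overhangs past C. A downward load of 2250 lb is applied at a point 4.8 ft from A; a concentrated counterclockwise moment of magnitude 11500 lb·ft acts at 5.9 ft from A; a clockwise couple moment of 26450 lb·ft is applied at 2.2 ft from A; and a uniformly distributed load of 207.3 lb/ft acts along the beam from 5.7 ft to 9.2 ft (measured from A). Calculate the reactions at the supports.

A_x = 0, A_y = -1675 lb, C_y = 4650 lb

Resultant of the distributed load: 207.3 × 3.5 = 725.55 lb at 7.45 ft from A.
Taking moments about A: C_y·6.7 − 2250·4.8 + 11500 − 26450 − (207.3·3.5)·7.45 = 0 → C_y = 31155.3475/6.7 = 4650.05 ≈ 4650 lb.
ΣF_y = 0: A_y + 4650.05 − 2250 − 207.3·3.5 = 0 → A_y = -1675 lb.
ΣF_x = 0: no horizontal applied forces, so A_x = 0.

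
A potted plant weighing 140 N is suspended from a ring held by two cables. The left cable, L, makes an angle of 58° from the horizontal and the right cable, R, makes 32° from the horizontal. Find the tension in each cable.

T_L = 118.7 N, T_R = 74.19 N

ΣF_x = 0: −T_L·cos58° + T_R·cos32° = 0 → T_R = 0.624869·T_L.
ΣF_y = 0: T_L·sin58° + T_R·sin32° = 140.
Substitute: T_L·(0.848048 + 0.624869·0.529919) = 140 → T_L = 118.727 ≈ 118.7 N.
Then T_R = 0.624869 × 118.727 = 74.19 N.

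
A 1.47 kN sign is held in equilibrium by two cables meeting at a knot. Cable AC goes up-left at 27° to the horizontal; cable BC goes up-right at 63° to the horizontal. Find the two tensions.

T_AC = 0.6674 kN, T_BC = 1.310 kN

ΣF_x = 0: −T_AC·cos27° + T_BC·cos63° = 0 → T_BC = 1.96261·T_AC.
ΣF_y = 0: T_AC·sin27° + T_BC·sin63° = 1.47.
Substitute: T_AC·(0.45399 + 1.96261·0.891007) = 1.47 → T_AC = 0.667366 ≈ 0.6674 kN.
Then T_BC = 1.96261 × 0.667366 = 1.310 kN.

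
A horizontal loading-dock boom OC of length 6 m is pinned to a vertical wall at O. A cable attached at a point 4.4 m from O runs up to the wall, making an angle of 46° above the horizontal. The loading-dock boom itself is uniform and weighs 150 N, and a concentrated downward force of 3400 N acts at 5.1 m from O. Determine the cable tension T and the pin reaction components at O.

T = 5621 N, O_x = 3904 N, O_y = -493.2 N

ΣM about O: T·sin46°·4.4 − 150·3 − 3400·5.1 = 0 → T = 17790/(4.4·0.71934) = 5620.68 ≈ 5621 N.
ΣF_x = 0: O_x − T·cos46° = 0 → O_x = 5620.68 × 0.694658 = 3904 N.
ΣF_y = 0: O_y + T·sin46° − 150 − 3400 = 0 → O_y = 3550 − 5620.68 × 0.71934 = -493.2 N.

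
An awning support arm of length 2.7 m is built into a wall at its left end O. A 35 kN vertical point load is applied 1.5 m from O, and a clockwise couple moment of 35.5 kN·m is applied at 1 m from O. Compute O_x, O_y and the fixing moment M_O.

O_x = 0, O_y = 35.00 kN, M_O = 88.00 kN·m

ΣF_x = 0: O_x = 0.
ΣF_y = 0: O_y − 35 = 0 → O_y = 35.00 kN.
ΣM about O: M_O − 35·1.5 − 35.5 = 0 → M_O = 88.00 kN·m.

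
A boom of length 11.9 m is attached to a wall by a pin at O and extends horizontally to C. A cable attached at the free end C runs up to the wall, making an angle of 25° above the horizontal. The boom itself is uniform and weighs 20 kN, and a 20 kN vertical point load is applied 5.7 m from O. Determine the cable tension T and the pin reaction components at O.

ΣM about O: T·sin25°·11.9 − 20·5.95 − 20·5.7 = 0 → T = 233/(11.9·0.422618) = 46.3299 ≈ 46.33 kN.
ΣF_x = 0: O_x − T·cos25° = 0 → O_x = 46.3299 × 0.906308 = 41.99 kN.
ΣF_y = 0: O_y + T·sin25° − 20 − 20 = 0 → O_y = 40 − 46.3299 × 0.422618 = 20.42 kN.

T = 46.33 kN, O_x = 41.99 kN, O_y = 20.42 kN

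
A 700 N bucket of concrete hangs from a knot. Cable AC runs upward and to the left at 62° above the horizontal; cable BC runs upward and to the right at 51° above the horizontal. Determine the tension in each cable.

ΣF_x = 0: −T_AC·cos62° + T_BC·cos51° = 0 → T_BC = 0.745998·T_AC.
ΣF_y = 0: T_AC·sin62° + T_BC·sin51° = 700.
Substitute: T_AC·(0.882948 + 0.745998·0.777146) = 700 → T_AC = 478.568 ≈ 478.6 N.
Then T_BC = 0.745998 × 478.568 = 357.0 N.

T_AC = 478.6 N, T_BC = 357.0 N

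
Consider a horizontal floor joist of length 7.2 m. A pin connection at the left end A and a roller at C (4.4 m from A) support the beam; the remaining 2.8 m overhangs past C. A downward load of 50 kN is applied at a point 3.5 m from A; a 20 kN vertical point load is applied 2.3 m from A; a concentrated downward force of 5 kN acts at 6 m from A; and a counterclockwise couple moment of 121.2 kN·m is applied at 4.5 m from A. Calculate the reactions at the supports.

Taking moments about A: C_y·4.4 − 50·3.5 − 20·2.3 − 5·6 + 121.2 = 0 → C_y = 129.8/4.4 = 29.50 kN.
ΣF_y = 0: A_y + 29.5 − 50 − 20 − 5 = 0 → A_y = 45.50 kN.
ΣF_x = 0: no horizontal applied forces, so A_x = 0.

A_x = 0, A_y = 45.50 kN, C_y = 29.50 kN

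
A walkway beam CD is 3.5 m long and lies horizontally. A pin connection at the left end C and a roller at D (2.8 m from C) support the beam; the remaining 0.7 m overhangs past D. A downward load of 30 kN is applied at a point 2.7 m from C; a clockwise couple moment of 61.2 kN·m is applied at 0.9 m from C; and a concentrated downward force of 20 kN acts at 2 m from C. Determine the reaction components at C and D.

C_x = 0, C_y = -15.07 kN, D_y = 65.07 kN

Moments about C: D_y·2.8 − 30·2.7 − 61.2 − 20·2 = 0 → D_y = 182.2/2.8 = 65.0714 ≈ 65.07 kN.
ΣF_y = 0: C_y + 65.0714 − 30 − 20 = 0 → C_y = -15.07 kN.
ΣF_x = 0: no horizontal applied forces, so C_x = 0.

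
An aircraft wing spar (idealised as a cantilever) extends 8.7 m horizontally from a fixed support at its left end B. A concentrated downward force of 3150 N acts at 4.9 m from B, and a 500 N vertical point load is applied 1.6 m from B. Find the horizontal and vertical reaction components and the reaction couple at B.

B_x = 0, B_y = 3650 N, M_B = 16240 N·m

ΣF_x = 0: B_x = 0.
ΣF_y = 0: B_y − 3150 − 500 = 0 → B_y = 3650 N.
ΣM about B: M_B − 3150·4.9 − 500·1.6 = 0 → M_B = 16240 N·m.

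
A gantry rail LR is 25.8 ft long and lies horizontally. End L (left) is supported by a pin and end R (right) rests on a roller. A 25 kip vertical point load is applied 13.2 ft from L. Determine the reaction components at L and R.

ΣM about L: R_y·25.8 − 25·13.2 = 0 → R_y = 330/25.8 = 12.7907 ≈ 12.79 kip.
ΣF_y = 0: L_y + 12.7907 − 25 = 0 → L_y = 12.21 kip.
ΣF_x = 0: no horizontal applied forces, so L_x = 0.

L_x = 0, L_y = 12.21 kip, R_y = 12.79 kip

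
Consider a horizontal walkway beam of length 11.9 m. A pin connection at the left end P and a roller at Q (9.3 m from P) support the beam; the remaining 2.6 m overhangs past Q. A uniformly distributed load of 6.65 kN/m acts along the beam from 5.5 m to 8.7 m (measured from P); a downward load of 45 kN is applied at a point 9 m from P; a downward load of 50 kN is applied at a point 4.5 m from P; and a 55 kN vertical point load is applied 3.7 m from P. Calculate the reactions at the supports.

Resultant of the distributed load: 6.65 × 3.2 = 21.28 kN at 7.1 m from P.
Moments about P: Q_y·9.3 − (6.65·3.2)·7.1 − 45·9 − 50·4.5 − 55·3.7 = 0 → Q_y = 984.588/9.3 = 105.87 ≈ 105.9 kN.
ΣF_y = 0: P_y + 105.87 − 6.65·3.2 − 45 − 50 − 55 = 0 → P_y = 65.41 kN.
ΣF_x = 0: no horizontal applied forces, so P_x = 0.

P_x = 0, P_y = 65.41 kN, Q_y = 105.9 kN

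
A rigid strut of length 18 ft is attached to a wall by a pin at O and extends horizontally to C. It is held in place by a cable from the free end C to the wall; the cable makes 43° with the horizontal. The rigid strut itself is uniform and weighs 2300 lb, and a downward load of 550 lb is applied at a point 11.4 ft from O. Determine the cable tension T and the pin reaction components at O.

T = 2197 lb, O_x = 1607 lb, O_y = 1352 lb

ΣM about O: T·sin43°·18 − 2300·9 − 550·11.4 = 0 → T = 26970/(18·0.681998) = 2196.98 ≈ 2197 lb.
ΣF_x = 0: O_x − T·cos43° = 0 → O_x = 2196.98 × 0.731354 = 1607 lb.
ΣF_y = 0: O_y + T·sin43° − 2300 − 550 = 0 → O_y = 2850 − 2196.98 × 0.681998 = 1352 lb.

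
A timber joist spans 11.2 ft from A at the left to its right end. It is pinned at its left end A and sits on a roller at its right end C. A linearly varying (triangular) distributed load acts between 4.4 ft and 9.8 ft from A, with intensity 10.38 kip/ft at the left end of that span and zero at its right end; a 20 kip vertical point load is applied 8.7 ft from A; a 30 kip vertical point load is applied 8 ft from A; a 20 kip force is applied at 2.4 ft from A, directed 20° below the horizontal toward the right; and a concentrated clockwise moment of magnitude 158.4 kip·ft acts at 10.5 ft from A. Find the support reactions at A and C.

Resultant of the triangular load: ½ × 10.38 × 5.4 = 28.026 kip, acting at 6.2 ft from A (one-third of the span from the peak).
Moments about A: C_y·11.2 − (½·10.38·5.4)·6.2 − 20·8.7 − 30·8 − 20·sin20°·2.4 − 158.4 = 0 → C_y = 762.578/11.2 = 68.0873 ≈ 68.09 kip.
ΣF_y = 0: A_y + 68.0873 − ½·10.38·5.4 − 20 − 30 − 20·sin20° = 0 → A_y = 16.78 kip.
ΣF_x = 0: A_x + 20·cos20° = 0 → A_x = -18.79 kip.

A_x = -18.79 kip, A_y = 16.78 kip, C_y = 68.09 kip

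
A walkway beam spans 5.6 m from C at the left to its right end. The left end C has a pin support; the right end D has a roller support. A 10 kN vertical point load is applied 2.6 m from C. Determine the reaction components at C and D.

Moments about C: D_y·5.6 − 10·2.6 = 0 → D_y = 26/5.6 = 4.64286 ≈ 4.643 kN.
ΣF_y = 0: C_y + 4.64286 − 10 = 0 → C_y = 5.357 kN.
ΣF_x = 0: no horizontal applied forces, so C_x = 0.

C_x = 0, C_y = 5.357 kN, D_y = 4.643 kN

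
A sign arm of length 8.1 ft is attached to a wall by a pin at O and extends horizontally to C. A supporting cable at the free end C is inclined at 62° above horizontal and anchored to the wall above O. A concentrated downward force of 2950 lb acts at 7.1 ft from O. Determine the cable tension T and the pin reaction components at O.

T = 2929 lb, O_x = 1375 lb, O_y = 364.2 lb

ΣM about O: T·sin62°·8.1 − 2950·7.1 = 0 → T = 20945/(8.1·0.882948) = 2928.6 ≈ 2929 lb.
ΣF_x = 0: O_x − T·cos62° = 0 → O_x = 2928.6 × 0.469472 = 1375 lb.
ΣF_y = 0: O_y + T·sin62° − 2950 = 0 → O_y = 2950 − 2928.6 × 0.882948 = 364.2 lb.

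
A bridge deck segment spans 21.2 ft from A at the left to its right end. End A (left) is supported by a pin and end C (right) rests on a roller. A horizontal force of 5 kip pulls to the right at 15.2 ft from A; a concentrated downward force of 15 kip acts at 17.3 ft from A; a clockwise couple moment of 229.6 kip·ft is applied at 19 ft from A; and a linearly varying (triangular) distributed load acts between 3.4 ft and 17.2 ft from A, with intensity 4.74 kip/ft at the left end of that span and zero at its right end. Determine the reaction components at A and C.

Resultant of the triangular load: ½ × 4.74 × 13.8 = 32.706 kip, acting at 8 ft from A (one-third of the span from the peak).
Moments about A: C_y·21.2 − 15·17.3 − 229.6 − (½·4.74·13.8)·8 = 0 → C_y = 750.748/21.2 = 35.4126 ≈ 35.41 kip.
ΣF_y = 0: A_y + 35.4126 − 15 − ½·4.74·13.8 = 0 → A_y = 12.29 kip.
ΣF_x = 0: A_x + 5 = 0 → A_x = -5.000 kip.

A_x = -5.000 kip, A_y = 12.29 kip, C_y = 35.41 kip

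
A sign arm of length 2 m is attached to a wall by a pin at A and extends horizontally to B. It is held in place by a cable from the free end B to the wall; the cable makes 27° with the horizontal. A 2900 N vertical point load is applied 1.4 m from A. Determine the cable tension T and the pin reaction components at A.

T = 4471 N, A_x = 3984 N, A_y = 870.0 N

ΣM about A: T·sin27°·2 − 2900·1.4 = 0 → T = 4060/(2·0.45399) = 4471.46 ≈ 4471 N.
ΣF_x = 0: A_x − T·cos27° = 0 → A_x = 4471.46 × 0.891007 = 3984 N.
ΣF_y = 0: A_y + T·sin27° − 2900 = 0 → A_y = 2900 − 4471.46 × 0.45399 = 870.0 N.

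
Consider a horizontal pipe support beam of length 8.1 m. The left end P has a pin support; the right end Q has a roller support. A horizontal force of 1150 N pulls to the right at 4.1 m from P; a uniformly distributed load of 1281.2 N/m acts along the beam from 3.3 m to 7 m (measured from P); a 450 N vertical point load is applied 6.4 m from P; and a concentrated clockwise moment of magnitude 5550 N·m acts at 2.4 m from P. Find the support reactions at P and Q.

Resultant of the distributed load: 1281.2 × 3.7 = 4740.44 N at 5.15 m from P.
Taking moments about P: Q_y·8.1 − (1281.2·3.7)·5.15 − 450·6.4 − 5550 = 0 → Q_y = 32843.266/8.1 = 4054.72 ≈ 4055 N.
ΣF_y = 0: P_y + 4054.72 − 1281.2·3.7 − 450 = 0 → P_y = 1136 N.
ΣF_x = 0: P_x + 1150 = 0 → P_x = -1150 N.

P_x = -1150 N, P_y = 1136 N, Q_y = 4055 N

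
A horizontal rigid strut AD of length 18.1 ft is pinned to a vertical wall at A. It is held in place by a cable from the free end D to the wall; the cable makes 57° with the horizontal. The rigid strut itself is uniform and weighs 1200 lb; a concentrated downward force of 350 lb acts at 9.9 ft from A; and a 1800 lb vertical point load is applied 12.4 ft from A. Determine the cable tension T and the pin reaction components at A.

ΣM about A: T·sin57°·18.1 − 1200·9.05 − 350·9.9 − 1800·12.4 = 0 → T = 36645/(18.1·0.838671) = 2414.04 ≈ 2414 lb.
ΣF_x = 0: A_x − T·cos57° = 0 → A_x = 2414.04 × 0.544639 = 1315 lb.
ΣF_y = 0: A_y + T·sin57° − 1200 − 350 − 1800 = 0 → A_y = 3350 − 2414.04 × 0.838671 = 1325 lb.

T = 2414 lb, A_x = 1315 lb, A_y = 1325 lb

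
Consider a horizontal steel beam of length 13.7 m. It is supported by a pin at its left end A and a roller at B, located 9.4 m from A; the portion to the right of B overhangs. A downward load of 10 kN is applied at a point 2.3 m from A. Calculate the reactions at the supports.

ΣM about A: B_y·9.4 − 10·2.3 = 0 → B_y = 23/9.4 = 2.44681 ≈ 2.447 kN.
ΣF_y = 0: A_y + 2.44681 − 10 = 0 → A_y = 7.553 kN.
ΣF_x = 0: no horizontal applied forces, so A_x = 0.

A_x = 0, A_y = 7.553 kN, B_y = 2.447 kN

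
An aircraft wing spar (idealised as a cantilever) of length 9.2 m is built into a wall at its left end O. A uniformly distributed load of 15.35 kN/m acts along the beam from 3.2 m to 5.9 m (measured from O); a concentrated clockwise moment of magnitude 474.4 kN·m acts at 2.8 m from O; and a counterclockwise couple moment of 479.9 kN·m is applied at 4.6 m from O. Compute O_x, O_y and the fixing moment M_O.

Resultant of the distributed load: 15.35 × 2.7 = 41.445 kN at 4.55 m from O.
ΣF_x = 0: O_x = 0.
ΣF_y = 0: O_y − 15.35·2.7 = 0 → O_y = 41.45 kN.
ΣM about O: M_O − (15.35·2.7)·4.55 − 474.4 + 479.9 = 0 → M_O = 183.1 kN·m.

O_x = 0, O_y = 41.45 kN, M_O = 183.1 kN·m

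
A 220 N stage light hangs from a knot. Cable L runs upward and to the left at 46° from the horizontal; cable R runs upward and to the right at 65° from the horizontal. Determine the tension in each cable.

ΣF_x = 0: −T_L·cos46° + T_R·cos65° = 0 → T_R = 1.6437·T_L.
ΣF_y = 0: T_L·sin46° + T_R·sin65° = 220.
Substitute: T_L·(0.71934 + 1.6437·0.906308) = 220 → T_L = 99.5908 ≈ 99.59 N.
Then T_R = 1.6437 × 99.5908 = 163.7 N.

T_L = 99.59 N, T_R = 163.7 N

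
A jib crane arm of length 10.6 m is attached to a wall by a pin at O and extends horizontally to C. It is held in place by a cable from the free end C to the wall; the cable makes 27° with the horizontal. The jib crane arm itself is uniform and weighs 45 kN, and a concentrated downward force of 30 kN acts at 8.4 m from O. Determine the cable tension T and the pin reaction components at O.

ΣM about O: T·sin27°·10.6 − 45·5.3 − 30·8.4 = 0 → T = 490.5/(10.6·0.45399) = 101.926 ≈ 101.9 kN.
ΣF_x = 0: O_x − T·cos27° = 0 → O_x = 101.926 × 0.891007 = 90.82 kN.
ΣF_y = 0: O_y + T·sin27° − 45 − 30 = 0 → O_y = 75 − 101.926 × 0.45399 = 28.73 kN.

T = 101.9 kN, O_x = 90.82 kN, O_y = 28.73 kN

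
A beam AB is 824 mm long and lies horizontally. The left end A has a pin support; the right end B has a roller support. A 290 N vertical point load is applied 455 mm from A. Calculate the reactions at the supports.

A_x = 0, A_y = 129.9 N, B_y = 160.1 N

ΣM about A: B_y·824 − 290·455 = 0 → B_y = 131950/824 = 160.133 ≈ 160.1 N.
ΣF_y = 0: A_y + 160.133 − 290 = 0 → A_y = 129.9 N.
ΣF_x = 0: no horizontal applied forces, so A_x = 0.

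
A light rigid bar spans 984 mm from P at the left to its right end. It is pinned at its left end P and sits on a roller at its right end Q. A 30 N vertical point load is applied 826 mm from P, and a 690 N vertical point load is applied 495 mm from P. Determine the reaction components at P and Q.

P_x = 0, P_y = 347.7 N, Q_y = 372.3 N

Moments about P: Q_y·984 − 30·826 − 690·495 = 0 → Q_y = 366330/984 = 372.287 ≈ 372.3 N.
ΣF_y = 0: P_y + 372.287 − 30 − 690 = 0 → P_y = 347.7 N.
ΣF_x = 0: no horizontal applied forces, so P_x = 0.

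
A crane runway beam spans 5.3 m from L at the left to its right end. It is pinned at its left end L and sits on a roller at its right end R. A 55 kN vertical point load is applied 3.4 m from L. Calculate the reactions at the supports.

Moments about L: R_y·5.3 − 55·3.4 = 0 → R_y = 187/5.3 = 35.283 ≈ 35.28 kN.
ΣF_y = 0: L_y + 35.283 − 55 = 0 → L_y = 19.72 kN.
ΣF_x = 0: no horizontal applied forces, so L_x = 0.

L_x = 0, L_y = 19.72 kN, R_y = 35.28 kN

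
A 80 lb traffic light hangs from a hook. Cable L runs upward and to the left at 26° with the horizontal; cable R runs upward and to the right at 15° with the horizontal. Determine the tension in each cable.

ΣF_x = 0: −T_L·cos26° + T_R·cos15° = 0 → T_R = 0.9305·T_L.
ΣF_y = 0: T_L·sin26° + T_R·sin15° = 80.
Substitute: T_L·(0.438371 + 0.9305·0.258819) = 80 → T_L = 117.785 ≈ 117.8 lb.
Then T_R = 0.9305 × 117.785 = 109.6 lb.

T_L = 117.8 lb, T_R = 109.6 lb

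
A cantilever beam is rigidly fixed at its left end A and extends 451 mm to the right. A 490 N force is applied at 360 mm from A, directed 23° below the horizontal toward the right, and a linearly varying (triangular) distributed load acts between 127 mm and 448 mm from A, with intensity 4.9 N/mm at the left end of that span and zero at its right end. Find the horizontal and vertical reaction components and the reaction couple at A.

Resultant of the triangular load: ½ × 4.9 × 321 = 786.45 N, acting at 234 mm from A (one-third of the span from the peak).
ΣF_x = 0: A_x + 490·cos23° = 0 → A_x = -451.0 N.
ΣF_y = 0: A_y − 490·sin23° − ½·4.9·321 = 0 → A_y = 977.9 N.
ΣM about A: M_A − 490·sin23°·360 − (½·4.9·321)·234 = 0 → M_A = 253000 N·mm.

A_x = -451.0 N, A_y = 977.9 N, M_A = 253000 N·mm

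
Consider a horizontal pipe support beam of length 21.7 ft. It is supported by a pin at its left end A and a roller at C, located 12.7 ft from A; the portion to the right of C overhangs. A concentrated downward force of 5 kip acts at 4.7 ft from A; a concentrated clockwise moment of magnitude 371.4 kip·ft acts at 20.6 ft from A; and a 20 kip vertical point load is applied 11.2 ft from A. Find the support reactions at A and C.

Taking moments about A: C_y·12.7 − 5·4.7 − 371.4 − 20·11.2 = 0 → C_y = 618.9/12.7 = 48.7323 ≈ 48.73 kip.
ΣF_y = 0: A_y + 48.7323 − 5 − 20 = 0 → A_y = -23.73 kip.
ΣF_x = 0: no horizontal applied forces, so A_x = 0.

A_x = 0, A_y = -23.73 kip, C_y = 48.73 kip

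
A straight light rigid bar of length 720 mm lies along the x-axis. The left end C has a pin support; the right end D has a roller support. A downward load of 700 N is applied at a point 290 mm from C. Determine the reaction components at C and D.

Moments about C: D_y·720 − 700·290 = 0 → D_y = 203000/720 = 281.944 ≈ 281.9 N.
ΣF_y = 0: C_y + 281.944 − 700 = 0 → C_y = 418.1 N.
ΣF_x = 0: no horizontal applied forces, so C_x = 0.

C_x = 0, C_y = 418.1 N, D_y = 281.9 N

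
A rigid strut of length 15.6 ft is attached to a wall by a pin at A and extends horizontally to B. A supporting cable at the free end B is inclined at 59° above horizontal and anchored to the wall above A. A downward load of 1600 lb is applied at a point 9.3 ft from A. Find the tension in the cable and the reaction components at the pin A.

ΣM about A: T·sin59°·15.6 − 1600·9.3 = 0 → T = 14880/(15.6·0.857167) = 1112.79 ≈ 1113 lb.
ΣF_x = 0: A_x − T·cos59° = 0 → A_x = 1112.79 × 0.515038 = 573.1 lb.
ΣF_y = 0: A_y + T·sin59° − 1600 = 0 → A_y = 1600 − 1112.79 × 0.857167 = 646.2 lb.

T = 1113 lb, A_x = 573.1 lb, A_y = 646.2 lb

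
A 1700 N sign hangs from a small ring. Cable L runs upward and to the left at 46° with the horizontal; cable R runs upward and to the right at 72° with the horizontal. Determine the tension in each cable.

ΣF_x = 0: −T_L·cos46° + T_R·cos72° = 0 → T_R = 2.24796·T_L.
ΣF_y = 0: T_L·sin46° + T_R·sin72° = 1700.
Substitute: T_L·(0.71934 + 2.24796·0.951057) = 1700 → T_L = 594.972 ≈ 595.0 N.
Then T_R = 2.24796 × 594.972 = 1337 N.

T_L = 595.0 N, T_R = 1337 N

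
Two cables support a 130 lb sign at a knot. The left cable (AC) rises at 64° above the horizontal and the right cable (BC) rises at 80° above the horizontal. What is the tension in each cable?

T_AC = 38.41 lb, T_BC = 96.95 lb

ΣF_x = 0: −T_AC·cos64° + T_BC·cos80° = 0 → T_BC = 2.52448·T_AC.
ΣF_y = 0: T_AC·sin64° + T_BC·sin80° = 130.
Substitute: T_AC·(0.898794 + 2.52448·0.984808) = 130 → T_AC = 38.4056 ≈ 38.41 lb.
Then T_BC = 2.52448 × 38.4056 = 96.95 lb.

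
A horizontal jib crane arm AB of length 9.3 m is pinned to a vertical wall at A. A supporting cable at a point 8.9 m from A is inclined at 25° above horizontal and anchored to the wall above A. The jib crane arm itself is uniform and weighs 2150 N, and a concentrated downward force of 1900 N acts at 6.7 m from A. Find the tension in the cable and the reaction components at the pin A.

ΣM about A: T·sin25°·8.9 − 2150·4.65 − 1900·6.7 = 0 → T = 22727.5/(8.9·0.422618) = 6042.46 ≈ 6042 N.
ΣF_x = 0: A_x − T·cos25° = 0 → A_x = 6042.46 × 0.906308 = 5476 N.
ΣF_y = 0: A_y + T·sin25° − 2150 − 1900 = 0 → A_y = 4050 − 6042.46 × 0.422618 = 1496 N.

T = 6042 N, A_x = 5476 N, A_y = 1496 N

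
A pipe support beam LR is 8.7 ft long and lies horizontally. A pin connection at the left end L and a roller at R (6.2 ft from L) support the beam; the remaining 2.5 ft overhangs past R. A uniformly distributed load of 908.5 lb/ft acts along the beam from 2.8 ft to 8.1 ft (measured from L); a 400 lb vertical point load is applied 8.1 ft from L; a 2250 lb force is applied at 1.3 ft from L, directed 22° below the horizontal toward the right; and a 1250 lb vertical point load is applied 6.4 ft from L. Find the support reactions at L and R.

Resultant of the distributed load: 908.5 × 5.3 = 4815.05 lb at 5.45 ft from L.
ΣM about L: R_y·6.2 − (908.5·5.3)·5.45 − 400·8.1 − 2250·sin22°·1.3 − 1250·6.4 = 0 → R_y = 38577.7/6.2 = 6222.21 ≈ 6222 lb.
ΣF_y = 0: L_y + 6222.21 − 908.5·5.3 − 400 − 2250·sin22° − 1250 = 0 → L_y = 1086 lb.
ΣF_x = 0: L_x + 2250·cos22° = 0 → L_x = -2086 lb.

L_x = -2086 lb, L_y = 1086 lb, R_y = 6222 lb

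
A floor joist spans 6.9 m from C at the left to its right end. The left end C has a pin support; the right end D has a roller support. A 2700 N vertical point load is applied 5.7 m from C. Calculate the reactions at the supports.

ΣM about C: D_y·6.9 − 2700·5.7 = 0 → D_y = 15390/6.9 = 2230.43 ≈ 2230 N.
ΣF_y = 0: C_y + 2230.43 − 2700 = 0 → C_y = 469.6 N.
ΣF_x = 0: no horizontal applied forces, so C_x = 0.

C_x = 0, C_y = 469.6 N, D_y = 2230 N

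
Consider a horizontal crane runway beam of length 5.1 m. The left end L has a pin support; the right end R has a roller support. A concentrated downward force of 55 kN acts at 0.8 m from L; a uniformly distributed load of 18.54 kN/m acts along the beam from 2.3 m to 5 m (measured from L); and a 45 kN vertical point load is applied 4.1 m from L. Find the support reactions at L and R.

Resultant of the distributed load: 18.54 × 2.7 = 50.058 kN at 3.65 m from L.
Taking moments about L: R_y·5.1 − 55·0.8 − (18.54·2.7)·3.65 − 45·4.1 = 0 → R_y = 411.2117/5.1 = 80.6297 ≈ 80.63 kN.
ΣF_y = 0: L_y + 80.6297 − 55 − 18.54·2.7 − 45 = 0 → L_y = 69.43 kN.
ΣF_x = 0: no horizontal applied forces, so L_x = 0.

L_x = 0, L_y = 69.43 kN, R_y = 80.63 kN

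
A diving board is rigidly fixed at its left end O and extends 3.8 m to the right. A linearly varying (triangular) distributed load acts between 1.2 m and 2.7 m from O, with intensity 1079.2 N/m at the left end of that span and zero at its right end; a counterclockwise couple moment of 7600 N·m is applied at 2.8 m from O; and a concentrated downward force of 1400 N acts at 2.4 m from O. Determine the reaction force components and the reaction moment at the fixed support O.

O_x = 0, O_y = 2209 N, M_O = -2864 N·m

Resultant of the triangular load: ½ × 1079.2 × 1.5 = 809.4 N, acting at 1.7 m from O (one-third of the span from the peak).
ΣF_x = 0: O_x = 0.
ΣF_y = 0: O_y − ½·1079.2·1.5 − 1400 = 0 → O_y = 2209 N.
ΣM about O: M_O − (½·1079.2·1.5)·1.7 + 7600 − 1400·2.4 = 0 → M_O = -2864 N·m.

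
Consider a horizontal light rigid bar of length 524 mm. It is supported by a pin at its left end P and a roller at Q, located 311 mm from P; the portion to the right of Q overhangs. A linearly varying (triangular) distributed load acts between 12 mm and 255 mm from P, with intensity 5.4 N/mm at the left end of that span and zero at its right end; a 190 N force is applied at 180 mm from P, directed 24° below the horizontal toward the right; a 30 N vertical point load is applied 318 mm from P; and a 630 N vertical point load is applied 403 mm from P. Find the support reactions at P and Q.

P_x = -173.6 N, P_y = 305.4 N, Q_y = 1088 N

Resultant of the triangular load: ½ × 5.4 × 243 = 656.1 N, acting at 93 mm from P (one-third of the span from the peak).
Moments about P: Q_y·311 − (½·5.4·243)·93 − 190·sin24°·180 − 30·318 − 630·403 = 0 → Q_y = 338358/311 = 1087.97 ≈ 1088 N.
ΣF_y = 0: P_y + 1087.97 − ½·5.4·243 − 190·sin24° − 30 − 630 = 0 → P_y = 305.4 N.
ΣF_x = 0: P_x + 190·cos24° = 0 → P_x = -173.6 N.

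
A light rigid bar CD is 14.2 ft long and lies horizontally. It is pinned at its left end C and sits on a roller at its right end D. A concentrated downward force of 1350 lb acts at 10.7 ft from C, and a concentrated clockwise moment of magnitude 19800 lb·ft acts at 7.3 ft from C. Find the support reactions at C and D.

Moments about C: D_y·14.2 − 1350·10.7 − 19800 = 0 → D_y = 34245/14.2 = 2411.62 ≈ 2412 lb.
ΣF_y = 0: C_y + 2411.62 − 1350 = 0 → C_y = -1062 lb.
ΣF_x = 0: no horizontal applied forces, so C_x = 0.

C_x = 0, C_y = -1062 lb, D_y = 2412 lb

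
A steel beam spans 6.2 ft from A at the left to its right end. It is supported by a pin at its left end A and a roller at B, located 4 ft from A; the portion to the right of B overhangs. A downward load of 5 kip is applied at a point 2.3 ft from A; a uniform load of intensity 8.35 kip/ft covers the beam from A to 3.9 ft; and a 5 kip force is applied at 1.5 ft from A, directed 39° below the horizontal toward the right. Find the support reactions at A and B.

A_x = -3.886 kip, A_y = 20.78 kip, B_y = 19.93 kip

Resultant of the distributed load: 8.35 × 3.9 = 32.565 kip at 1.95 ft from A.
Moments about A: B_y·4 − 5·2.3 − (8.35·3.9)·1.95 − 5·sin39°·1.5 = 0 → B_y = 79.7217/4 = 19.9304 ≈ 19.93 kip.
ΣF_y = 0: A_y + 19.9304 − 5 − 8.35·3.9 − 5·sin39° = 0 → A_y = 20.78 kip.
ΣF_x = 0: A_x + 5·cos39° = 0 → A_x = -3.886 kip.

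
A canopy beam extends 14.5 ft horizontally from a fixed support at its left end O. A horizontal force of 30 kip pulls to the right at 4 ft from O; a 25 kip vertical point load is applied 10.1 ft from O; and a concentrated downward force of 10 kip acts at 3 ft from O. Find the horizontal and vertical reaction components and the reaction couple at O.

O_x = -30.00 kip, O_y = 35.00 kip, M_O = 282.5 kip·ft

ΣF_x = 0: O_x + 30 = 0 → O_x = -30.00 kip.
ΣF_y = 0: O_y − 25 − 10 = 0 → O_y = 35.00 kip.
ΣM about O: M_O − 25·10.1 − 10·3 = 0 → M_O = 282.5 kip·ft.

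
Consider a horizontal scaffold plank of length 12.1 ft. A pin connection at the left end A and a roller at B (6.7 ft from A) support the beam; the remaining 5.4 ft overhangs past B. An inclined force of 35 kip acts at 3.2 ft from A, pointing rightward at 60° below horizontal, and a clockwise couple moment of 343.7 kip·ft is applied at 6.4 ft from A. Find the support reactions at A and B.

Moments about A: B_y·6.7 − 35·sin60°·3.2 − 343.7 = 0 → B_y = 440.695/6.7 = 65.7754 ≈ 65.78 kip.
ΣF_y = 0: A_y + 65.7754 − 35·sin60° = 0 → A_y = -35.46 kip.
ΣF_x = 0: A_x + 35·cos60° = 0 → A_x = -17.50 kip.

A_x = -17.50 kip, A_y = -35.46 kip, B_y = 65.78 kip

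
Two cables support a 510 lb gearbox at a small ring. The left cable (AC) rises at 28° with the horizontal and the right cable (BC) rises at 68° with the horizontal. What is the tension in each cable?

ΣF_x = 0: −T_AC·cos28° + T_BC·cos68° = 0 → T_BC = 2.357·T_AC.
ΣF_y = 0: T_AC·sin28° + T_BC·sin68° = 510.
Substitute: T_AC·(0.469472 + 2.357·0.927184) = 510 → T_AC = 192.102 ≈ 192.1 lb.
Then T_BC = 2.357 × 192.102 = 452.8 lb.

T_AC = 192.1 lb, T_BC = 452.8 lb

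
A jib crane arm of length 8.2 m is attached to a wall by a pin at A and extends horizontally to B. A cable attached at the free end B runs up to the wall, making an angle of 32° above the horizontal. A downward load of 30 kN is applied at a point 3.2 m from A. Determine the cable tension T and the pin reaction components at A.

T = 22.09 kN, A_x = 18.74 kN, A_y = 18.29 kN

ΣM about A: T·sin32°·8.2 − 30·3.2 = 0 → T = 96/(8.2·0.529919) = 22.0927 ≈ 22.09 kN.
ΣF_x = 0: A_x − T·cos32° = 0 → A_x = 22.0927 × 0.848048 = 18.74 kN.
ΣF_y = 0: A_y + T·sin32° − 30 = 0 → A_y = 30 − 22.0927 × 0.529919 = 18.29 kN.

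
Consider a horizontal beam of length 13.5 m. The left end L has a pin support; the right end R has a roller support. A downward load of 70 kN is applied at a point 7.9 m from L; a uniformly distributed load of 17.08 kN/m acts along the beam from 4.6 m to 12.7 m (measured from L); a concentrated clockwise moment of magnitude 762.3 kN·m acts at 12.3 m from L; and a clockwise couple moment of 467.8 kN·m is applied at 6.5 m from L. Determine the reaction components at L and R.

Resultant of the distributed load: 17.08 × 8.1 = 138.348 kN at 8.65 m from L.
Moments about L: R_y·13.5 − 70·7.9 − (17.08·8.1)·8.65 − 762.3 − 467.8 = 0 → R_y = 2979.8102/13.5 = 220.727 ≈ 220.7 kN.
ΣF_y = 0: L_y + 220.727 − 70 − 17.08·8.1 = 0 → L_y = -12.38 kN.
ΣF_x = 0: no horizontal applied forces, so L_x = 0.

L_x = 0, L_y = -12.38 kN, R_y = 220.7 kN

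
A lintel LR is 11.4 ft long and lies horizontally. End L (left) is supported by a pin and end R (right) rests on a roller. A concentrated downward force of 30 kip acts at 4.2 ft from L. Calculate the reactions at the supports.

Taking moments about L: R_y·11.4 − 30·4.2 = 0 → R_y = 126/11.4 = 11.0526 ≈ 11.05 kip.
ΣF_y = 0: L_y + 11.0526 − 30 = 0 → L_y = 18.95 kip.
ΣF_x = 0: no horizontal applied forces, so L_x = 0.

L_x = 0, L_y = 18.95 kip, R_y = 11.05 kip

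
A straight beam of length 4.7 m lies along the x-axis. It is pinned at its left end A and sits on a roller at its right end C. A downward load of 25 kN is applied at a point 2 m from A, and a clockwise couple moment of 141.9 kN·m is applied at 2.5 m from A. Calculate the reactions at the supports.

A_x = 0, A_y = -15.83 kN, C_y = 40.83 kN

Moments about A: C_y·4.7 − 25·2 − 141.9 = 0 → C_y = 191.9/4.7 = 40.8298 ≈ 40.83 kN.
ΣF_y = 0: A_y + 40.8298 − 25 = 0 → A_y = -15.83 kN.
ΣF_x = 0: no horizontal applied forces, so A_x = 0.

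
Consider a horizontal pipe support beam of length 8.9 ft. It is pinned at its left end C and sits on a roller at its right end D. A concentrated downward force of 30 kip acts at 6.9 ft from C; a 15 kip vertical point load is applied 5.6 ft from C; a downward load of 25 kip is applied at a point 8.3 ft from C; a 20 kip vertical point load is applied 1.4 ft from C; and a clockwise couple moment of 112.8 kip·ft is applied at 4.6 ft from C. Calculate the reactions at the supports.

Taking moments about C: D_y·8.9 − 30·6.9 − 15·5.6 − 25·8.3 − 20·1.4 − 112.8 = 0 → D_y = 639.3/8.9 = 71.8315 ≈ 71.83 kip.
ΣF_y = 0: C_y + 71.8315 − 30 − 15 − 25 − 20 = 0 → C_y = 18.17 kip.
ΣF_x = 0: no horizontal applied forces, so C_x = 0.

C_x = 0, C_y = 18.17 kip, D_y = 71.83 kip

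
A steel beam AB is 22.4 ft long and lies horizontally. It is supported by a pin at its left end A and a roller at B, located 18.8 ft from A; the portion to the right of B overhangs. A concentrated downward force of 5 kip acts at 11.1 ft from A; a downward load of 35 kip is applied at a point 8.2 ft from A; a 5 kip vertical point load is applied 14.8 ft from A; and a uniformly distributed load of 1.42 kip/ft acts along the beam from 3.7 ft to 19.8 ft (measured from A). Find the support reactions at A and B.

Resultant of the distributed load: 1.42 × 16.1 = 22.862 kip at 11.75 ft from A.
Moments about A: B_y·18.8 − 5·11.1 − 35·8.2 − 5·14.8 − (1.42·16.1)·11.75 = 0 → B_y = 685.1285/18.8 = 36.443 ≈ 36.44 kip.
ΣF_y = 0: A_y + 36.443 − 5 − 35 − 5 − 1.42·16.1 = 0 → A_y = 31.42 kip.
ΣF_x = 0: no horizontal applied forces, so A_x = 0.

A_x = 0, A_y = 31.42 kip, B_y = 36.44 kip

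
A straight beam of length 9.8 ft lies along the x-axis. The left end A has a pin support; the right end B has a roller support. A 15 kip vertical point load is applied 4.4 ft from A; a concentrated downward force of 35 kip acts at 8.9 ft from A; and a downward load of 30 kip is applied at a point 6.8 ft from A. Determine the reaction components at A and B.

A_x = 0, A_y = 20.66 kip, B_y = 59.34 kip

Moments about A: B_y·9.8 − 15·4.4 − 35·8.9 − 30·6.8 = 0 → B_y = 581.5/9.8 = 59.3367 ≈ 59.34 kip.
ΣF_y = 0: A_y + 59.3367 − 15 − 35 − 30 = 0 → A_y = 20.66 kip.
ΣF_x = 0: no horizontal applied forces, so A_x = 0.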